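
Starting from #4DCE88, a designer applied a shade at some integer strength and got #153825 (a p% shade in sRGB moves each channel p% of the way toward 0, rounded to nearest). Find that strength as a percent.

73%

#4DCE88 is rgb(77, 206, 136); #153825 is rgb(21, 56, 37).
On the G channel (widest range): 56 ≈ 206 + (p/100)(0 − 206), so p ≈ 100×(56 − 206)/(0 − 206) = -15000/-206 = 72.82.
p = 73 reproduces all three channels after rounding.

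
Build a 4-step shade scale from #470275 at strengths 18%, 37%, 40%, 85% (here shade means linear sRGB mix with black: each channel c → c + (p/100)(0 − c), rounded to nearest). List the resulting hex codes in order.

#470275 is rgb(71, 2, 117).
18%: (71 − 12.78 = 58.22→58, 2→2, 117 − 21.06 = 95.94→96) → #3a0260
37%: (71 − 26.27 = 44.73→45, 2 − 0.74 = 1.26→1, 117 − 43.29 = 73.71→74) → #2d014a
40%: (71 − 28.4 = 42.6→43, 2 − 0.8 = 1.2→1, 117 − 46.8 = 70.2→70) → #2b0146
85%: (71 − 60.35 = 10.65→11, 2 − 1.7 = 0.3→0, 117 − 99.45 = 17.55→18) → #0b0012

#3a0260, #2d014a, #2b0146, #0b0012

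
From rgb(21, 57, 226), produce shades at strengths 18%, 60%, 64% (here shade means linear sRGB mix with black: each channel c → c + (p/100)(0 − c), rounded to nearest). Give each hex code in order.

18%: (21 − 3.78 = 17.22→17, 57 − 10.26 = 46.74→47, 226 − 40.68 = 185.32→185) → #112fb9
60%: (21 − 12.6 = 8.4→8, 57 − 34.2 = 22.8→23, 226 − 135.6 = 90.4→90) → #08175a
64%: (21 − 13.44 = 7.56→8, 57 − 36.48 = 20.52→21, 226 − 144.64 = 81.36→81) → #081551

#112fb9, #08175a, #081551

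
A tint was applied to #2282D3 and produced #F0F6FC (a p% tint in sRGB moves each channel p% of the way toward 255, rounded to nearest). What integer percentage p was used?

#2282D3 is rgb(34, 130, 211); #F0F6FC is rgb(240, 246, 252).
On the R channel (widest range): 240 ≈ 34 + (p/100)(255 − 34), so p ≈ 100×(240 − 34)/(255 − 34) = 20600/221 = 93.21.
p = 93 reproduces all three channels after rounding.

93%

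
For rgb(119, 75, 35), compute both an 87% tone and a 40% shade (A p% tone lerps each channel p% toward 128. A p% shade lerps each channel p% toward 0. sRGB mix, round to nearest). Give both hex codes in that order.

87% tone:
  R: 119 + 0.87×(128−119) = 119 + 7.83 = 126.83 → 127
  G: 75 + 46.11 = 121.11 → 121
  B: 35 + 0.87×(128−35) = 35 + 80.91 = 115.91 → 116
  → #7F7974
40% shade:
  R: 119 − 47.6 = 71.4 → 71
  G: 75 − 30 = 45 → 45
  B: 35 + 0.4×(0−35) = 35 − 14 = 21 → 21
  → #472D15

#7F7974, #472D15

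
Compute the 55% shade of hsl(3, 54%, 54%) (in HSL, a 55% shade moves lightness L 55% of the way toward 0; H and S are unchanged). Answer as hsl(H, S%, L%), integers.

hsl(3, 54%, 24%)

L moves 55% from 54 toward 0: 54 − 29.7 = 24.3 → 24.
H and S are unchanged.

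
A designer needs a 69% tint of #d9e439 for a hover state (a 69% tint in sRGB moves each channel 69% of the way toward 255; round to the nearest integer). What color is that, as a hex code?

#f3f7c2

#d9e439 is rgb(217, 228, 57).
Lerp each channel 69% toward 255:
  R: 217 + 26.22 = 243.22 → 243
  G: 228 + 0.69×(255−228) = 228 + 18.63 = 246.63 → 247
  B: 57 + 0.69×(255−57) = 57 + 136.62 = 193.62 → 194
rgb(243, 247, 194) = #f3f7c2.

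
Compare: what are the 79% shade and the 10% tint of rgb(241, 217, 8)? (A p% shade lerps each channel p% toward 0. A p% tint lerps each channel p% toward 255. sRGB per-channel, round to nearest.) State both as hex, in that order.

#332e02, #f2dd21

79% shade:
  R: 241 − 190.39 = 50.61 → 51
  G: 217 + 0.79×(0−217) = 217 − 171.43 = 45.57 → 46
  B: 8 − 6.32 = 1.68 → 2
  → #332e02
10% tint:
  R: 241 + 0.1×(255−241) = 241 + 1.4 = 242.4 → 242
  G: 217 + 0.1×(255−217) = 217 + 3.8 = 220.8 → 221
  B: 8 + 0.1×(255−8) = 8 + 24.7 = 32.7 → 33
  → #f2dd21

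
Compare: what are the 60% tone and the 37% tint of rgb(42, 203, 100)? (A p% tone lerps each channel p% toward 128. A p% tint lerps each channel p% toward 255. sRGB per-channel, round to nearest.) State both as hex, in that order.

60% tone:
  R: 42 + 51.6 = 93.6 → 94
  G: 203 − 45 = 158 → 158
  B: 100 + 16.8 = 116.8 → 117
  → #5E9E75
37% tint:
  R: 42 + 78.81 = 120.81 → 121
  G: 203 + 19.24 = 222.24 → 222
  B: 100 + 0.37×(255−100) = 100 + 57.35 = 157.35 → 157
  → #79DE9D

#5E9E75, #79DE9D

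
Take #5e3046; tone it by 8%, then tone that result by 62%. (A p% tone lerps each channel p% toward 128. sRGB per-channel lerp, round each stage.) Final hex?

#74646c

#5e3046 is rgb(94, 48, 70).
An 8% tone moves each channel 8% toward 128:
  R: 94 + 0.08×(128−94) = 94 + 2.72 = 96.72 → 97
  G: 48 + 0.08×(128−48) = 48 + 6.4 = 54.4 → 54
  B: 70 + 4.64 = 74.64 → 75
After the tone: rgb(97, 54, 75) = #61364b.
Lerp each channel 62% toward 128:
  R: 97 + 0.62×(128−97) = 97 + 19.22 = 116.22 → 116
  G: 54 + 0.62×(128−54) = 54 + 45.88 = 99.88 → 100
  B: 75 + 0.62×(128−75) = 75 + 32.86 = 107.86 → 108
rgb(116, 100, 108) = #74646c.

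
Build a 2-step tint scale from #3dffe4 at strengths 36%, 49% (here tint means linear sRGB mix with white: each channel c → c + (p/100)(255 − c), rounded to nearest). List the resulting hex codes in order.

#3dffe4 is rgb(61, 255, 228).
36%: (61 + 69.84 = 130.84→131, 255→255, 228 + 9.72 = 237.72→238) → #83ffee
49%: (61 + 95.06 = 156.06→156, 255→255, 228 + 13.23 = 241.23→241) → #9cfff1

#83ffee, #9cfff1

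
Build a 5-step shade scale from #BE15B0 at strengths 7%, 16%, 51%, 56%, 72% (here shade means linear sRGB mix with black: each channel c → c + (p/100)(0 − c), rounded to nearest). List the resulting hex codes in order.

#BE15B0 is rgb(190, 21, 176).
7%: (190 − 13.3 = 176.7→177, 21 − 1.47 = 19.53→20, 176 − 12.32 = 163.68→164) → #B114A4
16%: (190 − 30.4 = 159.6→160, 21 − 3.36 = 17.64→18, 176 − 28.16 = 147.84→148) → #A01294
51%: (190 − 96.9 = 93.1→93, 21 − 10.71 = 10.29→10, 176 − 89.76 = 86.24→86) → #5D0A56
56%: (190 − 106.4 = 83.6→84, 21 − 11.76 = 9.24→9, 176 − 98.56 = 77.44→77) → #54094D
72%: (190 − 136.8 = 53.2→53, 21 − 15.12 = 5.88→6, 176 − 126.72 = 49.28→49) → #350631

#B114A4, #A01294, #5D0A56, #54094D, #350631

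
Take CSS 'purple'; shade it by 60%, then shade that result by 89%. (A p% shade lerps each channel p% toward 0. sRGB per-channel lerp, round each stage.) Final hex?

CSS purple is rgb(128, 0, 128).
A 60% shade moves each channel 60% toward 0:
  R: 128 − 76.8 = 51.2 → 51
  G: 0 + 0 = 0 → 0
  B: 128 + 0.6×(0−128) = 128 − 76.8 = 51.2 → 51
After the shade: rgb(51, 0, 51) = #330033.
Lerp each channel 89% toward 0:
  R: 51 + 0.89×(0−51) = 51 − 45.39 = 5.61 → 6
  G: 0 + 0.89×(0−0) = 0 + 0 = 0 → 0
  B: 51 + 0.89×(0−51) = 51 − 45.39 = 5.61 → 6
rgb(6, 0, 6) = #060006.

#060006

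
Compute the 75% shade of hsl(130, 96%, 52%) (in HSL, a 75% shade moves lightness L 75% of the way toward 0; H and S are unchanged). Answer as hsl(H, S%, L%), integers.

hsl(130, 96%, 13%)

L moves 75% from 52 toward 0: 52 − 39 = 13 → 13.
H and S are unchanged.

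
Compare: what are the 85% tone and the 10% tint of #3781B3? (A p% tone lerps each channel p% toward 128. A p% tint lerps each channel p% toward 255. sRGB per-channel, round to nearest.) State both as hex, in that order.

#758088, #4B8EBB

#3781B3 is rgb(55, 129, 179).
85% tone:
  R: 55 + 62.05 = 117.05 → 117
  G: 129 + 0.85×(128−129) = 129 − 0.85 = 128.15 → 128
  B: 179 + 0.85×(128−179) = 179 − 43.35 = 135.65 → 136
  → #758088
10% tint:
  R: 55 + 0.1×(255−55) = 55 + 20 = 75 → 75
  G: 129 + 0.1×(255−129) = 129 + 12.6 = 141.6 → 142
  B: 179 + 0.1×(255−179) = 179 + 7.6 = 186.6 → 187
  → #4B8EBB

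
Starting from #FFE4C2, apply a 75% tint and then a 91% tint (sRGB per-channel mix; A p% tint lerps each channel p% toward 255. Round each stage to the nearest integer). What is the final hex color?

#FFFEFE

#FFE4C2 is rgb(255, 228, 194).
Per channel, c → c + 0.75(255 − c):
  R: 255 + 0 = 255 → 255
  G: 228 + 0.75×(255−228) = 228 + 20.25 = 248.25 → 248
  B: 194 + 45.75 = 239.75 → 240
After the tint: rgb(255, 248, 240) = #FFF8F0.
Lerp each channel 91% toward 255:
  R: 255 + 0.91×(255−255) = 255 + 0 = 255 → 255
  G: 248 + 6.37 = 254.37 → 254
  B: 240 + 13.65 = 253.65 → 254
rgb(255, 254, 254) = #FFFEFE.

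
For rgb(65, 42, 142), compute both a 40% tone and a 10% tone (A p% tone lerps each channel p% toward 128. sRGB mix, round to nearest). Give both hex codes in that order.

#5A4C88, #47338D

40% tone:
  R: 65 + 25.2 = 90.2 → 90
  G: 42 + 0.4×(128−42) = 42 + 34.4 = 76.4 → 76
  B: 142 − 5.6 = 136.4 → 136
  → #5A4C88
10% tone:
  R: 65 + 0.1×(128−65) = 65 + 6.3 = 71.3 → 71
  G: 42 + 0.1×(128−42) = 42 + 8.6 = 50.6 → 51
  B: 142 − 1.4 = 140.6 → 141
  → #47338D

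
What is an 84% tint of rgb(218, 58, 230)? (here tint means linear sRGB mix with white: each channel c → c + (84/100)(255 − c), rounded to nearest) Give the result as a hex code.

Lerp each channel 84% toward 255:
  R: 218 + 0.84×(255−218) = 218 + 31.08 = 249.08 → 249
  G: 58 + 165.48 = 223.48 → 223
  B: 230 + 0.84×(255−230) = 230 + 21 = 251 → 251
rgb(249, 223, 251) = #F9DFFB.

#F9DFFB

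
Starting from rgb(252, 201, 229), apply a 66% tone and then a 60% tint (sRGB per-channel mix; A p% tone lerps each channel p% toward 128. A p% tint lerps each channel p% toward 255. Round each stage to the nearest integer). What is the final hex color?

#ddd6da

Lerp each channel 66% toward 128:
  R: 252 + 0.66×(128−252) = 252 − 81.84 = 170.16 → 170
  G: 201 − 48.18 = 152.82 → 153
  B: 229 + 0.66×(128−229) = 229 − 66.66 = 162.34 → 162
After the tone: rgb(170, 153, 162) = #aa99a2.
Lerp each channel 60% toward 255:
  R: 170 + 51 = 221 → 221
  G: 153 + 0.6×(255−153) = 153 + 61.2 = 214.2 → 214
  B: 162 + 0.6×(255−162) = 162 + 55.8 = 217.8 → 218
rgb(221, 214, 218) = #ddd6da.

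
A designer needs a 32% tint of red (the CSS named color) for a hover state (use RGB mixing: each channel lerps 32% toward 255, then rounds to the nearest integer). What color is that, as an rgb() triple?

CSS red is rgb(255, 0, 0).
Lerp each channel 32% toward 255:
  R: 255 + 0.32×(255−255) = 255 + 0 = 255 → 255
  G: 0 + 81.6 = 81.6 → 82
  B: 0 + 0.32×(255−0) = 0 + 81.6 = 81.6 → 82

rgb(255, 82, 82)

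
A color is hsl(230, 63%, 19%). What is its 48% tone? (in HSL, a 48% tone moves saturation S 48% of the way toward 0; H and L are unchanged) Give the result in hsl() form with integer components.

S moves 48% from 63 toward 0: 63 − 30.24 = 32.76 → 33.
H and L are unchanged.

hsl(230, 33%, 19%)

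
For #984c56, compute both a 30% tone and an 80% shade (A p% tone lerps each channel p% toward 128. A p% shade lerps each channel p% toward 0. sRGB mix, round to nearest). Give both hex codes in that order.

#915c63, #1e0f11

#984c56 is rgb(152, 76, 86).
30% tone:
  R: 152 + 0.3×(128−152) = 152 − 7.2 = 144.8 → 145
  G: 76 + 0.3×(128−76) = 76 + 15.6 = 91.6 → 92
  B: 86 + 0.3×(128−86) = 86 + 12.6 = 98.6 → 99
  → #915c63
80% shade:
  R: 152 − 121.6 = 30.4 → 30
  G: 76 + 0.8×(0−76) = 76 − 60.8 = 15.2 → 15
  B: 86 + 0.8×(0−86) = 86 − 68.8 = 17.2 → 17
  → #1e0f11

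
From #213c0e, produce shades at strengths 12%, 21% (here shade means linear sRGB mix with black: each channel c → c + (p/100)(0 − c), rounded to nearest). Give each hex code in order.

#213c0e is rgb(33, 60, 14).
12%: (33 − 3.96 = 29.04→29, 60 − 7.2 = 52.8→53, 14 − 1.68 = 12.32→12) → #1d350c
21%: (33 − 6.93 = 26.07→26, 60 − 12.6 = 47.4→47, 14 − 2.94 = 11.06→11) → #1a2f0b

#1d350c, #1a2f0b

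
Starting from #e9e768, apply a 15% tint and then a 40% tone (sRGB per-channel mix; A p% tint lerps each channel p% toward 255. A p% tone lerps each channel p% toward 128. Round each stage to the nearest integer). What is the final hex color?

#e9e768 is rgb(233, 231, 104).
A 15% tint moves each channel 15% toward 255:
  R: 233 + 0.15×(255−233) = 233 + 3.3 = 236.3 → 236
  G: 231 + 0.15×(255−231) = 231 + 3.6 = 234.6 → 235
  B: 104 + 22.65 = 126.65 → 127
After the tint: rgb(236, 235, 127) = #eceb7f.
Lerp each channel 40% toward 128:
  R: 236 + 0.4×(128−236) = 236 − 43.2 = 192.8 → 193
  G: 235 − 42.8 = 192.2 → 192
  B: 127 + 0.4 = 127.4 → 127
rgb(193, 192, 127) = #c1c07f.

#c1c07f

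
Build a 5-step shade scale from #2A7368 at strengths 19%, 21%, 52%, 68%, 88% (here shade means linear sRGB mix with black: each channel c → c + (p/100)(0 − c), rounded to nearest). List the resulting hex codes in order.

#2A7368 is rgb(42, 115, 104).
19%: (42 − 7.98 = 34.02→34, 115 − 21.85 = 93.15→93, 104 − 19.76 = 84.24→84) → #225D54
21%: (42 − 8.82 = 33.18→33, 115 − 24.15 = 90.85→91, 104 − 21.84 = 82.16→82) → #215B52
52%: (42 − 21.84 = 20.16→20, 115 − 59.8 = 55.2→55, 104 − 54.08 = 49.92→50) → #143732
68%: (42 − 28.56 = 13.44→13, 115 − 78.2 = 36.8→37, 104 − 70.72 = 33.28→33) → #0D2521
88%: (42 − 36.96 = 5.04→5, 115 − 101.2 = 13.8→14, 104 − 91.52 = 12.48→12) → #050E0C

#225D54, #215B52, #143732, #0D2521, #050E0C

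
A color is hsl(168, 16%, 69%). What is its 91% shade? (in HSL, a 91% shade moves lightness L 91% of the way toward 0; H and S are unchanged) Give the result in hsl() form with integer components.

hsl(168, 16%, 6%)

L moves 91% from 69 toward 0: 69 − 62.79 = 6.21 → 6.
H and S are unchanged.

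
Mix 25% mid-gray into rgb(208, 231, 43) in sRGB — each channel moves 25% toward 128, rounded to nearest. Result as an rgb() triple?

rgb(188, 205, 64)

Per channel, c → c + 0.25(128 − c):
  R: 208 + 0.25×(128−208) = 208 − 20 = 188 → 188
  G: 231 + 0.25×(128−231) = 231 − 25.75 = 205.25 → 205
  B: 43 + 0.25×(128−43) = 43 + 21.25 = 64.25 → 64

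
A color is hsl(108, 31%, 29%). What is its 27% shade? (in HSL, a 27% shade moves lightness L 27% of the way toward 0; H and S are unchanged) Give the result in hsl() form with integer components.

L moves 27% from 29 toward 0: 29 − 7.83 = 21.17 → 21.
H and S are unchanged.

hsl(108, 31%, 21%)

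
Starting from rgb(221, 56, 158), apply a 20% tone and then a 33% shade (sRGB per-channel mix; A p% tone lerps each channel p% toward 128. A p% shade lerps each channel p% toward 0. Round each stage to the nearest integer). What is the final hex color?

#872F66

A 20% tone moves each channel 20% toward 128:
  R: 221 + 0.2×(128−221) = 221 − 18.6 = 202.4 → 202
  G: 56 + 0.2×(128−56) = 56 + 14.4 = 70.4 → 70
  B: 158 − 6 = 152 → 152
After the tone: rgb(202, 70, 152) = #CA4698.
A 33% shade moves each channel 33% toward 0:
  R: 202 + 0.33×(0−202) = 202 − 66.66 = 135.34 → 135
  G: 70 + 0.33×(0−70) = 70 − 23.1 = 46.9 → 47
  B: 152 + 0.33×(0−152) = 152 − 50.16 = 101.84 → 102
rgb(135, 47, 102) = #872F66.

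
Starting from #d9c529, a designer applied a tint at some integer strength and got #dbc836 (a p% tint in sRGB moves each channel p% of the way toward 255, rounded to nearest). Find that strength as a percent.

6%

#d9c529 is rgb(217, 197, 41); #dbc836 is rgb(219, 200, 54).
On the B channel (widest range): 54 ≈ 41 + (p/100)(255 − 41), so p ≈ 100×(54 − 41)/(255 − 41) = 1300/214 = 6.07.
p = 6 reproduces all three channels after rounding.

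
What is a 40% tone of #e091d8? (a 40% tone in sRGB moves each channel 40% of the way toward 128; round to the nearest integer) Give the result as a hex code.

#ba8ab5

#e091d8 is rgb(224, 145, 216).
A 40% tone moves each channel 40% toward 128:
  R: 224 + 0.4×(128−224) = 224 − 38.4 = 185.6 → 186
  G: 145 − 6.8 = 138.2 → 138
  B: 216 + 0.4×(128−216) = 216 − 35.2 = 180.8 → 181
rgb(186, 138, 181) = #ba8ab5.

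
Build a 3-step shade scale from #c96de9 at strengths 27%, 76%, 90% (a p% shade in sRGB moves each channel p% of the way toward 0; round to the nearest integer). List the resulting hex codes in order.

#9350aa, #301a38, #140b17

#c96de9 is rgb(201, 109, 233).
27%: (201 − 54.27 = 146.73→147, 109 − 29.43 = 79.57→80, 233 − 62.91 = 170.09→170) → #9350aa
76%: (201 − 152.76 = 48.24→48, 109 − 82.84 = 26.16→26, 233 − 177.08 = 55.92→56) → #301a38
90%: (201 − 180.9 = 20.1→20, 109 − 98.1 = 10.9→11, 233 − 209.7 = 23.3→23) → #140b17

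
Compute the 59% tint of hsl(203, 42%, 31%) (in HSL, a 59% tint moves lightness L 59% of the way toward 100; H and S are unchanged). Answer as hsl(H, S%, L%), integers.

L moves 59% from 31 toward 100: 31 + 40.71 = 71.71 → 72.
H and S are unchanged.

hsl(203, 42%, 72%)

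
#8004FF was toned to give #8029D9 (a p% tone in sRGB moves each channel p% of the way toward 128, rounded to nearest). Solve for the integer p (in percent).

30%

#8004FF is rgb(128, 4, 255); #8029D9 is rgb(128, 41, 217).
On the B channel (widest range): 217 ≈ 255 + (p/100)(128 − 255), so p ≈ 100×(217 − 255)/(128 − 255) = -3800/-127 = 29.92.
p = 30 reproduces all three channels after rounding.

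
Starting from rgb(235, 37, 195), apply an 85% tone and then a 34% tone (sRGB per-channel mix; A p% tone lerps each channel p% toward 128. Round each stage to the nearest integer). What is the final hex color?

#8B7787

An 85% tone moves each channel 85% toward 128:
  R: 235 − 90.95 = 144.05 → 144
  G: 37 + 0.85×(128−37) = 37 + 77.35 = 114.35 → 114
  B: 195 + 0.85×(128−195) = 195 − 56.95 = 138.05 → 138
After the tone: rgb(144, 114, 138) = #90728A.
A 34% tone moves each channel 34% toward 128:
  R: 144 + 0.34×(128−144) = 144 − 5.44 = 138.56 → 139
  G: 114 + 4.76 = 118.76 → 119
  B: 138 − 3.4 = 134.6 → 135
rgb(139, 119, 135) = #8B7787.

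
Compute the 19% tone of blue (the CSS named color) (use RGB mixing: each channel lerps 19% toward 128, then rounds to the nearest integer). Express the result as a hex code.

#1818E7

CSS blue is rgb(0, 0, 255).
A 19% tone moves each channel 19% toward 128:
  R: 0 + 24.32 = 24.32 → 24
  G: 0 + 0.19×(128−0) = 0 + 24.32 = 24.32 → 24
  B: 255 + 0.19×(128−255) = 255 − 24.13 = 230.87 → 231
rgb(24, 24, 231) = #1818E7.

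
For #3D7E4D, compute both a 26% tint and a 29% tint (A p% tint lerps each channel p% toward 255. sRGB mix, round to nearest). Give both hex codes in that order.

#3D7E4D is rgb(61, 126, 77).
26% tint:
  R: 61 + 0.26×(255−61) = 61 + 50.44 = 111.44 → 111
  G: 126 + 33.54 = 159.54 → 160
  B: 77 + 0.26×(255−77) = 77 + 46.28 = 123.28 → 123
  → #6FA07B
29% tint:
  R: 61 + 0.29×(255−61) = 61 + 56.26 = 117.26 → 117
  G: 126 + 37.41 = 163.41 → 163
  B: 77 + 51.62 = 128.62 → 129
  → #75A381

#6FA07B, #75A381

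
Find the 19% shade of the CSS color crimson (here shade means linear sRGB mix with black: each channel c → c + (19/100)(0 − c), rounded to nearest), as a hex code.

#B21031

CSS crimson is rgb(220, 20, 60).
Lerp each channel 19% toward 0:
  R: 220 + 0.19×(0−220) = 220 − 41.8 = 178.2 → 178
  G: 20 + 0.19×(0−20) = 20 − 3.8 = 16.2 → 16
  B: 60 − 11.4 = 48.6 → 49
rgb(178, 16, 49) = #B21031.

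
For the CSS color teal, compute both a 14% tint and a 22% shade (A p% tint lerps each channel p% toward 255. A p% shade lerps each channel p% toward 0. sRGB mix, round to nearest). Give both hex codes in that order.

#249292, #006464

CSS teal is rgb(0, 128, 128).
14% tint:
  R: 0 + 0.14×(255−0) = 0 + 35.7 = 35.7 → 36
  G: 128 + 0.14×(255−128) = 128 + 17.78 = 145.78 → 146
  B: 128 + 0.14×(255−128) = 128 + 17.78 = 145.78 → 146
  → #249292
22% shade:
  R: 0 + 0.22×(0−0) = 0 + 0 = 0 → 0
  G: 128 + 0.22×(0−128) = 128 − 28.16 = 99.84 → 100
  B: 128 − 28.16 = 99.84 → 100
  → #006464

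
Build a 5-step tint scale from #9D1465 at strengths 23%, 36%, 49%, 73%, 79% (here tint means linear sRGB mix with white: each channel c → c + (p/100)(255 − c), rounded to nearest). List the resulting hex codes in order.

#9D1465 is rgb(157, 20, 101).
23%: (157 + 22.54 = 179.54→180, 20 + 54.05 = 74.05→74, 101 + 35.42 = 136.42→136) → #B44A88
36%: (157 + 35.28 = 192.28→192, 20 + 84.6 = 104.6→105, 101 + 55.44 = 156.44→156) → #C0699C
49%: (157 + 48.02 = 205.02→205, 20 + 115.15 = 135.15→135, 101 + 75.46 = 176.46→176) → #CD87B0
73%: (157 + 71.54 = 228.54→229, 20 + 171.55 = 191.55→192, 101 + 112.42 = 213.42→213) → #E5C0D5
79%: (157 + 77.42 = 234.42→234, 20 + 185.65 = 205.65→206, 101 + 121.66 = 222.66→223) → #EACEDF

#B44A88, #C0699C, #CD87B0, #E5C0D5, #EACEDF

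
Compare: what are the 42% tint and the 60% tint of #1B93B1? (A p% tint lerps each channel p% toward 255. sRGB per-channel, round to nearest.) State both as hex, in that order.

#1B93B1 is rgb(27, 147, 177).
42% tint:
  R: 27 + 95.76 = 122.76 → 123
  G: 147 + 0.42×(255−147) = 147 + 45.36 = 192.36 → 192
  B: 177 + 0.42×(255−177) = 177 + 32.76 = 209.76 → 210
  → #7BC0D2
60% tint:
  R: 27 + 0.6×(255−27) = 27 + 136.8 = 163.8 → 164
  G: 147 + 0.6×(255−147) = 147 + 64.8 = 211.8 → 212
  B: 177 + 0.6×(255−177) = 177 + 46.8 = 223.8 → 224
  → #A4D4E0

#7BC0D2, #A4D4E0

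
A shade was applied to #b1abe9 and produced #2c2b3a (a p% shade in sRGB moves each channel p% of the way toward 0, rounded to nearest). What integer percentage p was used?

#b1abe9 is rgb(177, 171, 233); #2c2b3a is rgb(44, 43, 58).
On the B channel (widest range): 58 ≈ 233 + (p/100)(0 − 233), so p ≈ 100×(58 − 233)/(0 − 233) = -17500/-233 = 75.11.
p = 75 reproduces all three channels after rounding.

75%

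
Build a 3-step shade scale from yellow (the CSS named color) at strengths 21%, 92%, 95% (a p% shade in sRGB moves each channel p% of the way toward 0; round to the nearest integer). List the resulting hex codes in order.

CSS yellow is rgb(255, 255, 0).
21%: (255 − 53.55 = 201.45→201, 255 − 53.55 = 201.45→201, 0→0) → #c9c900
92%: (255 − 234.6 = 20.4→20, 255 − 234.6 = 20.4→20, 0→0) → #141400
95%: (255 − 242.25 = 12.75→13, 255 − 242.25 = 12.75→13, 0→0) → #0d0d00

#c9c900, #141400, #0d0d00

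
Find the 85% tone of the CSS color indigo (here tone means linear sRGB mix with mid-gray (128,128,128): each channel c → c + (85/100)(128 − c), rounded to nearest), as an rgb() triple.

CSS indigo is rgb(75, 0, 130).
Lerp each channel 85% toward 128:
  R: 75 + 45.05 = 120.05 → 120
  G: 0 + 0.85×(128−0) = 0 + 108.8 = 108.8 → 109
  B: 130 + 0.85×(128−130) = 130 − 1.7 = 128.3 → 128

rgb(120, 109, 128)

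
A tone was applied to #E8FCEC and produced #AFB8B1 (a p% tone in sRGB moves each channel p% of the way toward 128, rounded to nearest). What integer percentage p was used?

55%

#E8FCEC is rgb(232, 252, 236); #AFB8B1 is rgb(175, 184, 177).
On the G channel (widest range): 184 ≈ 252 + (p/100)(128 − 252), so p ≈ 100×(184 − 252)/(128 − 252) = -6800/-124 = 54.84.
p = 55 reproduces all three channels after rounding.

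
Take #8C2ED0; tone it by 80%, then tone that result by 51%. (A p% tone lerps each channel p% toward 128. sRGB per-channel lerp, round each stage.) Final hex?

#8C2ED0 is rgb(140, 46, 208).
An 80% tone moves each channel 80% toward 128:
  R: 140 + 0.8×(128−140) = 140 − 9.6 = 130.4 → 130
  G: 46 + 0.8×(128−46) = 46 + 65.6 = 111.6 → 112
  B: 208 + 0.8×(128−208) = 208 − 64 = 144 → 144
After the tone: rgb(130, 112, 144) = #827090.
Lerp each channel 51% toward 128:
  R: 130 − 1.02 = 128.98 → 129
  G: 112 + 0.51×(128−112) = 112 + 8.16 = 120.16 → 120
  B: 144 + 0.51×(128−144) = 144 − 8.16 = 135.84 → 136
rgb(129, 120, 136) = #817888.

#817888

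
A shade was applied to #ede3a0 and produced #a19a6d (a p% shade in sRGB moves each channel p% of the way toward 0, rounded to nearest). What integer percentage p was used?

#ede3a0 is rgb(237, 227, 160); #a19a6d is rgb(161, 154, 109).
On the R channel (widest range): 161 ≈ 237 + (p/100)(0 − 237), so p ≈ 100×(161 − 237)/(0 − 237) = -7600/-237 = 32.07.
p = 32 reproduces all three channels after rounding.

32%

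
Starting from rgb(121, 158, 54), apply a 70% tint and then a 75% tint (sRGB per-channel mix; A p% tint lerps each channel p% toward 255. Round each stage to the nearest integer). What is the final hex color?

#f5f8f0

Lerp each channel 70% toward 255:
  R: 121 + 0.7×(255−121) = 121 + 93.8 = 214.8 → 215
  G: 158 + 0.7×(255−158) = 158 + 67.9 = 225.9 → 226
  B: 54 + 0.7×(255−54) = 54 + 140.7 = 194.7 → 195
After the tint: rgb(215, 226, 195) = #d7e2c3.
Lerp each channel 75% toward 255:
  R: 215 + 0.75×(255−215) = 215 + 30 = 245 → 245
  G: 226 + 21.75 = 247.75 → 248
  B: 195 + 45 = 240 → 240
rgb(245, 248, 240) = #f5f8f0.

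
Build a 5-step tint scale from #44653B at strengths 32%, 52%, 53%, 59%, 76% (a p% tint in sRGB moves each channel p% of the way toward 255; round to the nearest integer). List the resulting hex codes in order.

#80967A, #A5B5A1, #A7B7A3, #B2C0AF, #D2DAD0

#44653B is rgb(68, 101, 59).
32%: (68 + 59.84 = 127.84→128, 101 + 49.28 = 150.28→150, 59 + 62.72 = 121.72→122) → #80967A
52%: (68 + 97.24 = 165.24→165, 101 + 80.08 = 181.08→181, 59 + 101.92 = 160.92→161) → #A5B5A1
53%: (68 + 99.11 = 167.11→167, 101 + 81.62 = 182.62→183, 59 + 103.88 = 162.88→163) → #A7B7A3
59%: (68 + 110.33 = 178.33→178, 101 + 90.86 = 191.86→192, 59 + 115.64 = 174.64→175) → #B2C0AF
76%: (68 + 142.12 = 210.12→210, 101 + 117.04 = 218.04→218, 59 + 148.96 = 207.96→208) → #D2DAD0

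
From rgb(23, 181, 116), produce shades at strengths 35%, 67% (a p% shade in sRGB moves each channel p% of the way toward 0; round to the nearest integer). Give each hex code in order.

#0f764b, #083c26

35%: (23 − 8.05 = 14.95→15, 181 − 63.35 = 117.65→118, 116 − 40.6 = 75.4→75) → #0f764b
67%: (23 − 15.41 = 7.59→8, 181 − 121.27 = 59.73→60, 116 − 77.72 = 38.28→38) → #083c26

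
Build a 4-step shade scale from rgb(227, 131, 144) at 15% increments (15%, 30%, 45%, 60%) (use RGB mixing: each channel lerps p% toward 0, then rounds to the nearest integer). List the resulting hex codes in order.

#C16F7A, #9F5C65, #7D484F, #5B343A

15%: (227 − 34.05 = 192.95→193, 131 − 19.65 = 111.35→111, 144 − 21.6 = 122.4→122) → #C16F7A
30%: (227 − 68.1 = 158.9→159, 131 − 39.3 = 91.7→92, 144 − 43.2 = 100.8→101) → #9F5C65
45%: (227 − 102.15 = 124.85→125, 131 − 58.95 = 72.05→72, 144 − 64.8 = 79.2→79) → #7D484F
60%: (227 − 136.2 = 90.8→91, 131 − 78.6 = 52.4→52, 144 − 86.4 = 57.6→58) → #5B343A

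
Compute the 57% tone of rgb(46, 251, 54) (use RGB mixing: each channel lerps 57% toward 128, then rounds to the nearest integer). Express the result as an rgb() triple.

Per channel, c → c + 0.57(128 − c):
  R: 46 + 0.57×(128−46) = 46 + 46.74 = 92.74 → 93
  G: 251 + 0.57×(128−251) = 251 − 70.11 = 180.89 → 181
  B: 54 + 42.18 = 96.18 → 96

rgb(93, 181, 96)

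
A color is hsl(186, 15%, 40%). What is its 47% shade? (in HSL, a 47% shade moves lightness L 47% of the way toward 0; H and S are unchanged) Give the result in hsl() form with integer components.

hsl(186, 15%, 21%)

L moves 47% from 40 toward 0: 40 − 18.8 = 21.2 → 21.
H and S are unchanged.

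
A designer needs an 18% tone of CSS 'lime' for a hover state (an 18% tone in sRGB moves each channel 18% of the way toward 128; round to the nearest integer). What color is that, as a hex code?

CSS lime is rgb(0, 255, 0).
Lerp each channel 18% toward 128:
  R: 0 + 23.04 = 23.04 → 23
  G: 255 − 22.86 = 232.14 → 232
  B: 0 + 23.04 = 23.04 → 23
rgb(23, 232, 23) = #17E817.

#17E817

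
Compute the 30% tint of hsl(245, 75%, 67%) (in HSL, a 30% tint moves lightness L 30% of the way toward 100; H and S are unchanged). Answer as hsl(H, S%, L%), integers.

hsl(245, 75%, 77%)

L moves 30% from 67 toward 100: 67 + 9.9 = 76.9 → 77.
H and S are unchanged.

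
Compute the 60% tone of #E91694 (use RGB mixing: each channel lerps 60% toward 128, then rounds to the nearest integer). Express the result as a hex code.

#E91694 is rgb(233, 22, 148).
Lerp each channel 60% toward 128:
  R: 233 − 63 = 170 → 170
  G: 22 + 63.6 = 85.6 → 86
  B: 148 + 0.6×(128−148) = 148 − 12 = 136 → 136
rgb(170, 86, 136) = #AA5688.

#AA5688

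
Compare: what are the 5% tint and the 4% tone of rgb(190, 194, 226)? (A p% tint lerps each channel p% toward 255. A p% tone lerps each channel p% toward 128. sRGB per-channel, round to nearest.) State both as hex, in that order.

#C1C5E3, #BCBFDE

5% tint:
  R: 190 + 0.05×(255−190) = 190 + 3.25 = 193.25 → 193
  G: 194 + 3.05 = 197.05 → 197
  B: 226 + 0.05×(255−226) = 226 + 1.45 = 227.45 → 227
  → #C1C5E3
4% tone:
  R: 190 + 0.04×(128−190) = 190 − 2.48 = 187.52 → 188
  G: 194 + 0.04×(128−194) = 194 − 2.64 = 191.36 → 191
  B: 226 + 0.04×(128−226) = 226 − 3.92 = 222.08 → 222
  → #BCBFDE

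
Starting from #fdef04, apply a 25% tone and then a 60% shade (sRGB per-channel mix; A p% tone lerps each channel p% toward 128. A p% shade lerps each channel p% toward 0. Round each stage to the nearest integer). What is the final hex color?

#59540e

#fdef04 is rgb(253, 239, 4).
A 25% tone moves each channel 25% toward 128:
  R: 253 − 31.25 = 221.75 → 222
  G: 239 − 27.75 = 211.25 → 211
  B: 4 + 31 = 35 → 35
After the tone: rgb(222, 211, 35) = #ded323.
Lerp each channel 60% toward 0:
  R: 222 + 0.6×(0−222) = 222 − 133.2 = 88.8 → 89
  G: 211 + 0.6×(0−211) = 211 − 126.6 = 84.4 → 84
  B: 35 − 21 = 14 → 14
rgb(89, 84, 14) = #59540e.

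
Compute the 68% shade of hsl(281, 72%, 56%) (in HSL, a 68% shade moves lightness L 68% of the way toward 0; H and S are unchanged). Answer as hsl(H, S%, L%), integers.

L moves 68% from 56 toward 0: 56 − 38.08 = 17.92 → 18.
H and S are unchanged.

hsl(281, 72%, 18%)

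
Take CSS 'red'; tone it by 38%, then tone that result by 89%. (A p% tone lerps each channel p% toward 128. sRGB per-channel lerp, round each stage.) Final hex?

#897777

CSS red is rgb(255, 0, 0).
Per channel, c → c + 0.38(128 − c):
  R: 255 + 0.38×(128−255) = 255 − 48.26 = 206.74 → 207
  G: 0 + 0.38×(128−0) = 0 + 48.64 = 48.64 → 49
  B: 0 + 0.38×(128−0) = 0 + 48.64 = 48.64 → 49
After the tone: rgb(207, 49, 49) = #CF3131.
Lerp each channel 89% toward 128:
  R: 207 − 70.31 = 136.69 → 137
  G: 49 + 0.89×(128−49) = 49 + 70.31 = 119.31 → 119
  B: 49 + 0.89×(128−49) = 49 + 70.31 = 119.31 → 119
rgb(137, 119, 119) = #897777.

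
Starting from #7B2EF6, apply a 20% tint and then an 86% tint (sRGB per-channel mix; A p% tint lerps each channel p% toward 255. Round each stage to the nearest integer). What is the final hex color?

#F0E8FE

#7B2EF6 is rgb(123, 46, 246).
Lerp each channel 20% toward 255:
  R: 123 + 0.2×(255−123) = 123 + 26.4 = 149.4 → 149
  G: 46 + 0.2×(255−46) = 46 + 41.8 = 87.8 → 88
  B: 246 + 0.2×(255−246) = 246 + 1.8 = 247.8 → 248
After the tint: rgb(149, 88, 248) = #9558F8.
Per channel, c → c + 0.86(255 − c):
  R: 149 + 0.86×(255−149) = 149 + 91.16 = 240.16 → 240
  G: 88 + 0.86×(255−88) = 88 + 143.62 = 231.62 → 232
  B: 248 + 0.86×(255−248) = 248 + 6.02 = 254.02 → 254
rgb(240, 232, 254) = #F0E8FE.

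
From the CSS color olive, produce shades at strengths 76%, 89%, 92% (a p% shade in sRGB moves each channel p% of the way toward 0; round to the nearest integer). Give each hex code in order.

#1F1F00, #0E0E00, #0A0A00

CSS olive is rgb(128, 128, 0).
76%: (128 − 97.28 = 30.72→31, 128 − 97.28 = 30.72→31, 0→0) → #1F1F00
89%: (128 − 113.92 = 14.08→14, 128 − 113.92 = 14.08→14, 0→0) → #0E0E00
92%: (128 − 117.76 = 10.24→10, 128 − 117.76 = 10.24→10, 0→0) → #0A0A00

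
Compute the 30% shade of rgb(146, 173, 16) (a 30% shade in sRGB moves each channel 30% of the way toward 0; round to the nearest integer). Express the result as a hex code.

Lerp each channel 30% toward 0:
  R: 146 − 43.8 = 102.2 → 102
  G: 173 + 0.3×(0−173) = 173 − 51.9 = 121.1 → 121
  B: 16 + 0.3×(0−16) = 16 − 4.8 = 11.2 → 11
rgb(102, 121, 11) = #66790B.

#66790B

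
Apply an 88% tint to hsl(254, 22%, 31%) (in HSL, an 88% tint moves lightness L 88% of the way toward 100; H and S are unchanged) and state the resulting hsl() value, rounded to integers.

L moves 88% from 31 toward 100: 31 + 60.72 = 91.72 → 92.
H and S are unchanged.

hsl(254, 22%, 92%)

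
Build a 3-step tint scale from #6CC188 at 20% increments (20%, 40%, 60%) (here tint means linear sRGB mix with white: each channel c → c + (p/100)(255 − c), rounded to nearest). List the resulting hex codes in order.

#6CC188 is rgb(108, 193, 136).
20%: (108 + 29.4 = 137.4→137, 193 + 12.4 = 205.4→205, 136 + 23.8 = 159.8→160) → #89CDA0
40%: (108 + 58.8 = 166.8→167, 193 + 24.8 = 217.8→218, 136 + 47.6 = 183.6→184) → #A7DAB8
60%: (108 + 88.2 = 196.2→196, 193 + 37.2 = 230.2→230, 136 + 71.4 = 207.4→207) → #C4E6CF

#89CDA0, #A7DAB8, #C4E6CF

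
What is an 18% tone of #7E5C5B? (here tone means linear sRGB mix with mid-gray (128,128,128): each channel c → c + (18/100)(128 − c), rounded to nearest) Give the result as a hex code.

#7E6262

#7E5C5B is rgb(126, 92, 91).
An 18% tone moves each channel 18% toward 128:
  R: 126 + 0.36 = 126.36 → 126
  G: 92 + 6.48 = 98.48 → 98
  B: 91 + 0.18×(128−91) = 91 + 6.66 = 97.66 → 98
rgb(126, 98, 98) = #7E6262.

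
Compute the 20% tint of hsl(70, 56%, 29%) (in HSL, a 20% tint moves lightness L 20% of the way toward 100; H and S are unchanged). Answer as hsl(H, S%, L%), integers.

hsl(70, 56%, 43%)

L moves 20% from 29 toward 100: 29 + 14.2 = 43.2 → 43.
H and S are unchanged.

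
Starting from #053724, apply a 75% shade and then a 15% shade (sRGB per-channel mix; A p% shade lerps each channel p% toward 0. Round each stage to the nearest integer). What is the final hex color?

#010c08

#053724 is rgb(5, 55, 36).
Lerp each channel 75% toward 0:
  R: 5 + 0.75×(0−5) = 5 − 3.75 = 1.25 → 1
  G: 55 + 0.75×(0−55) = 55 − 41.25 = 13.75 → 14
  B: 36 + 0.75×(0−36) = 36 − 27 = 9 → 9
After the shade: rgb(1, 14, 9) = #010e09.
A 15% shade moves each channel 15% toward 0:
  R: 1 − 0.15 = 0.85 → 1
  G: 14 + 0.15×(0−14) = 14 − 2.1 = 11.9 → 12
  B: 9 + 0.15×(0−9) = 9 − 1.35 = 7.65 → 8
rgb(1, 12, 8) = #010c08.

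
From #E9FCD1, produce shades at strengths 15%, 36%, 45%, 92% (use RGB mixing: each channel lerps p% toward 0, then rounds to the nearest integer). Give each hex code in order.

#E9FCD1 is rgb(233, 252, 209).
15%: (233 − 34.95 = 198.05→198, 252 − 37.8 = 214.2→214, 209 − 31.35 = 177.65→178) → #C6D6B2
36%: (233 − 83.88 = 149.12→149, 252 − 90.72 = 161.28→161, 209 − 75.24 = 133.76→134) → #95A186
45%: (233 − 104.85 = 128.15→128, 252 − 113.4 = 138.6→139, 209 − 94.05 = 114.95→115) → #808B73
92%: (233 − 214.36 = 18.64→19, 252 − 231.84 = 20.16→20, 209 − 192.28 = 16.72→17) → #131411

#C6D6B2, #95A186, #808B73, #131411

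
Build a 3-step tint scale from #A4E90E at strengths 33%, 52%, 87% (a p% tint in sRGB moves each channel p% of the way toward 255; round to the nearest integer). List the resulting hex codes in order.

#C2F05E, #D3F48B, #F3FCE0

#A4E90E is rgb(164, 233, 14).
33%: (164 + 30.03 = 194.03→194, 233 + 7.26 = 240.26→240, 14 + 79.53 = 93.53→94) → #C2F05E
52%: (164 + 47.32 = 211.32→211, 233 + 11.44 = 244.44→244, 14 + 125.32 = 139.32→139) → #D3F48B
87%: (164 + 79.17 = 243.17→243, 233 + 19.14 = 252.14→252, 14 + 209.67 = 223.67→224) → #F3FCE0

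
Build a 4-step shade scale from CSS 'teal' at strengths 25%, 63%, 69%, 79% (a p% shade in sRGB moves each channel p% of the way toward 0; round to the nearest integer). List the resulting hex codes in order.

CSS teal is rgb(0, 128, 128).
25%: (0→0, 128 − 32 = 96→96, 128 − 32 = 96→96) → #006060
63%: (0→0, 128 − 80.64 = 47.36→47, 128 − 80.64 = 47.36→47) → #002F2F
69%: (0→0, 128 − 88.32 = 39.68→40, 128 − 88.32 = 39.68→40) → #002828
79%: (0→0, 128 − 101.12 = 26.88→27, 128 − 101.12 = 26.88→27) → #001B1B

#006060, #002F2F, #002828, #001B1B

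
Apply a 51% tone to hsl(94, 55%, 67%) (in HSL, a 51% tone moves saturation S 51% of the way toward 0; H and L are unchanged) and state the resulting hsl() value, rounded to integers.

hsl(94, 27%, 67%)

S moves 51% from 55 toward 0: 55 − 28.05 = 26.95 → 27.
H and L are unchanged.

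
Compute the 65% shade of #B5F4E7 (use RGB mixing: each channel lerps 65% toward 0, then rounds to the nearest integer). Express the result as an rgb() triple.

#B5F4E7 is rgb(181, 244, 231).
Per channel, c → c + 0.65(0 − c):
  R: 181 − 117.65 = 63.35 → 63
  G: 244 + 0.65×(0−244) = 244 − 158.6 = 85.4 → 85
  B: 231 − 150.15 = 80.85 → 81

rgb(63, 85, 81)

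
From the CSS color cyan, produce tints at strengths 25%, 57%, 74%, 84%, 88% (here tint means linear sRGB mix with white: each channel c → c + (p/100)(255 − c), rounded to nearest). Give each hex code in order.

#40ffff, #91ffff, #bdffff, #d6ffff, #e0ffff

CSS cyan is rgb(0, 255, 255).
25%: (0 + 63.75 = 63.75→64, 255→255, 255→255) → #40ffff
57%: (0 + 145.35 = 145.35→145, 255→255, 255→255) → #91ffff
74%: (0 + 188.7 = 188.7→189, 255→255, 255→255) → #bdffff
84%: (0 + 214.2 = 214.2→214, 255→255, 255→255) → #d6ffff
88%: (0 + 224.4 = 224.4→224, 255→255, 255→255) → #e0ffff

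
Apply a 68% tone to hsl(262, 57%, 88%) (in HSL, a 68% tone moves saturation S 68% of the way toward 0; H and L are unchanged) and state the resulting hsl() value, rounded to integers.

S moves 68% from 57 toward 0: 57 − 38.76 = 18.24 → 18.
H and L are unchanged.

hsl(262, 18%, 88%)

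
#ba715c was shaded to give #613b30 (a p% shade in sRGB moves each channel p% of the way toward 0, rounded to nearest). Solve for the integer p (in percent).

48%

#ba715c is rgb(186, 113, 92); #613b30 is rgb(97, 59, 48).
On the R channel (widest range): 97 ≈ 186 + (p/100)(0 − 186), so p ≈ 100×(97 − 186)/(0 − 186) = -8900/-186 = 47.85.
p = 48 reproduces all three channels after rounding.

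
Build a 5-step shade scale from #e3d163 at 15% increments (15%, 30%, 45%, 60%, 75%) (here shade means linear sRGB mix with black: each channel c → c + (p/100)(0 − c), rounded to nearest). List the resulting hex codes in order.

#e3d163 is rgb(227, 209, 99).
15%: (227 − 34.05 = 192.95→193, 209 − 31.35 = 177.65→178, 99 − 14.85 = 84.15→84) → #c1b254
30%: (227 − 68.1 = 158.9→159, 209 − 62.7 = 146.3→146, 99 − 29.7 = 69.3→69) → #9f9245
45%: (227 − 102.15 = 124.85→125, 209 − 94.05 = 114.95→115, 99 − 44.55 = 54.45→54) → #7d7336
60%: (227 − 136.2 = 90.8→91, 209 − 125.4 = 83.6→84, 99 − 59.4 = 39.6→40) → #5b5428
75%: (227 − 170.25 = 56.75→57, 209 − 156.75 = 52.25→52, 99 − 74.25 = 24.75→25) → #393419

#c1b254, #9f9245, #7d7336, #5b5428, #393419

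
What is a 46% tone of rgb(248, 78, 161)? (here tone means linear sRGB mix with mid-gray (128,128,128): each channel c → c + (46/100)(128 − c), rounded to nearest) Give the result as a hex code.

Lerp each channel 46% toward 128:
  R: 248 + 0.46×(128−248) = 248 − 55.2 = 192.8 → 193
  G: 78 + 0.46×(128−78) = 78 + 23 = 101 → 101
  B: 161 − 15.18 = 145.82 → 146
rgb(193, 101, 146) = #C16592.

#C16592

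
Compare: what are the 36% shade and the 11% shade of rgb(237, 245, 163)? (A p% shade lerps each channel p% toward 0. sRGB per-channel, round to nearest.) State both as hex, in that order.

36% shade:
  R: 237 + 0.36×(0−237) = 237 − 85.32 = 151.68 → 152
  G: 245 + 0.36×(0−245) = 245 − 88.2 = 156.8 → 157
  B: 163 − 58.68 = 104.32 → 104
  → #989d68
11% shade:
  R: 237 − 26.07 = 210.93 → 211
  G: 245 + 0.11×(0−245) = 245 − 26.95 = 218.05 → 218
  B: 163 − 17.93 = 145.07 → 145
  → #d3da91

#989d68, #d3da91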